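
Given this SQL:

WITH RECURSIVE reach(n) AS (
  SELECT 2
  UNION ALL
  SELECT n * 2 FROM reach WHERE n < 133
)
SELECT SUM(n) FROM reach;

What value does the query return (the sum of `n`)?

Base: n=2.
Iteration 1: 2 < 133 holds -> n = 2 * 2 = 4.
Iteration 2: 4 < 133 holds -> n = 4 * 2 = 8.
Iteration 3: 8 < 133 holds -> n = 8 * 2 = 16.
Iteration 4: 16 < 133 holds -> n = 16 * 2 = 32.
Iteration 5: 32 < 133 holds -> n = 32 * 2 = 64.
Iteration 6: 64 < 133 holds -> n = 64 * 2 = 128.
Iteration 7: 128 < 133 holds -> n = 128 * 2 = 256.
Iteration 8: 256 < 133 fails; recursion stops.
SUM(n) = 2 + 4 + 8 + 16 + 32 + 64 + 128 + 256 = 510.

510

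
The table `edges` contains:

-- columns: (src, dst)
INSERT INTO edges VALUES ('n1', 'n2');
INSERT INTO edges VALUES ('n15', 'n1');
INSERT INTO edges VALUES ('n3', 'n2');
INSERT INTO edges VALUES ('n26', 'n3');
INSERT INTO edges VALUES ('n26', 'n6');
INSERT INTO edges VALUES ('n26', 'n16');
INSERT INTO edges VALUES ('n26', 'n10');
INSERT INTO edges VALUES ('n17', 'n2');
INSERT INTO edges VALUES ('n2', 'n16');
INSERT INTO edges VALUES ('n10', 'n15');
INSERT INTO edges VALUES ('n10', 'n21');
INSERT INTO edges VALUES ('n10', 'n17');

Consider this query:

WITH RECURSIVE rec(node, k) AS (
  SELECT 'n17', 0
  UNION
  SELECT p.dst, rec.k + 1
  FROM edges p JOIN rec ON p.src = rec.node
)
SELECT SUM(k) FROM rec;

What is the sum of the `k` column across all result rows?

Base: (n17, k=0).
Iteration 1: edges from {n17} -> (n2, k=1).
Iteration 2: edges from {n2} -> (n16, k=2).
Iteration 3: no outgoing edges from {n16}; recursion stops.
SUM(k) = 0 + 1 + 2 = 3.

3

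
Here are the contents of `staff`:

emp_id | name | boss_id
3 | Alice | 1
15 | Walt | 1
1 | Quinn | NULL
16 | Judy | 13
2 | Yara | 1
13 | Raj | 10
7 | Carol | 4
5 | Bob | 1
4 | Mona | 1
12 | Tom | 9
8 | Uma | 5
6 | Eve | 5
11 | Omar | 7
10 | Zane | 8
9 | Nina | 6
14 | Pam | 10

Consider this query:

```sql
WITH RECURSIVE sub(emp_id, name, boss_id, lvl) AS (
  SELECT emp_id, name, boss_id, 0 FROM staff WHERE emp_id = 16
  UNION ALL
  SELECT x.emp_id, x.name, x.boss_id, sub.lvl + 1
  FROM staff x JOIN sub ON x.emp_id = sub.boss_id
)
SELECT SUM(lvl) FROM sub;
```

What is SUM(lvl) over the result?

Base: emp_id=16 (Judy), boss_id=13, lvl 0.
Iteration 1: join on emp_id=13 -> Raj (id 13, boss_id=10, lvl 1).
Iteration 2: join on emp_id=10 -> Zane (id 10, boss_id=8, lvl 2).
Iteration 3: join on emp_id=8 -> Uma (id 8, boss_id=5, lvl 3).
Iteration 4: join on emp_id=5 -> Bob (id 5, boss_id=1, lvl 4).
Iteration 5: join on emp_id=1 -> Quinn (id 1, boss_id=NULL, lvl 5).
Iteration 6: boss_id is NULL; no match; recursion stops.
SUM(lvl) = 0 + 1 + 2 + 3 + 4 + 5 = 15.

15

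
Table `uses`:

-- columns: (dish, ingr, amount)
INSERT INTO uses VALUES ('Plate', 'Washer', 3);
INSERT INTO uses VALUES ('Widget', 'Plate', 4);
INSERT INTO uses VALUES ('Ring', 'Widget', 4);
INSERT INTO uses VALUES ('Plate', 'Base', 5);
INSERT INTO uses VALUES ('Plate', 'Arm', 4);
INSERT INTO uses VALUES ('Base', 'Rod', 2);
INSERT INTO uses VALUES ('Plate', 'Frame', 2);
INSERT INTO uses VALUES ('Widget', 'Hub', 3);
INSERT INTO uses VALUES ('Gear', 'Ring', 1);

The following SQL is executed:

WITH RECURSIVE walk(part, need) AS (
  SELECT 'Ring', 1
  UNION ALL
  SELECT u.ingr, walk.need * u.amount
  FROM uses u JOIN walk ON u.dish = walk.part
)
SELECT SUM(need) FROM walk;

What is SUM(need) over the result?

Base: (Ring, need=1).
Iteration 1: components of {Ring} -> Widget = 1*4 = 4.
Iteration 2: components of {Widget} -> Hub = 4*3 = 12, Plate = 4*4 = 16.
Iteration 3: components of {Hub,Plate} -> Arm = 16*4 = 64, Base = 16*5 = 80, Frame = 16*2 = 32, Washer = 16*3 = 48.
Iteration 4: components of {Arm,Base,Frame,Washer} -> Rod = 80*2 = 160.
Iteration 5: no further components; recursion stops.
SUM(need) = 1 + 4 + 12 + 16 + 32 + 48 + 80 + 64 + 160 = 417.

417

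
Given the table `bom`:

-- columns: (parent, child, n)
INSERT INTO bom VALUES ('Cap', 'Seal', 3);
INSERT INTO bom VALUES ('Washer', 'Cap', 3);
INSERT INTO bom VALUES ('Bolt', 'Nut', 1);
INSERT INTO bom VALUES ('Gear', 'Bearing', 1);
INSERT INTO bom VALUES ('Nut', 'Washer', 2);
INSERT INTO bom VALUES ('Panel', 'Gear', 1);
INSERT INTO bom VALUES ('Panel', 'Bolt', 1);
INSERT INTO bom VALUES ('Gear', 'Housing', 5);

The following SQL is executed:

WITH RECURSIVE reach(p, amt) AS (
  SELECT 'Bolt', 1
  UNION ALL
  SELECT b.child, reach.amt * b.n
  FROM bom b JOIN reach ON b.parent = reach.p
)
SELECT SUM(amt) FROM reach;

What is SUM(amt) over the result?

28

Base: (Bolt, amt=1).
Iteration 1: components of {Bolt} -> Nut = 1*1 = 1.
Iteration 2: components of {Nut} -> Washer = 1*2 = 2.
Iteration 3: components of {Washer} -> Cap = 2*3 = 6.
Iteration 4: components of {Cap} -> Seal = 6*3 = 18.
Iteration 5: no further components; recursion stops.
SUM(amt) = 1 + 1 + 2 + 6 + 18 = 28.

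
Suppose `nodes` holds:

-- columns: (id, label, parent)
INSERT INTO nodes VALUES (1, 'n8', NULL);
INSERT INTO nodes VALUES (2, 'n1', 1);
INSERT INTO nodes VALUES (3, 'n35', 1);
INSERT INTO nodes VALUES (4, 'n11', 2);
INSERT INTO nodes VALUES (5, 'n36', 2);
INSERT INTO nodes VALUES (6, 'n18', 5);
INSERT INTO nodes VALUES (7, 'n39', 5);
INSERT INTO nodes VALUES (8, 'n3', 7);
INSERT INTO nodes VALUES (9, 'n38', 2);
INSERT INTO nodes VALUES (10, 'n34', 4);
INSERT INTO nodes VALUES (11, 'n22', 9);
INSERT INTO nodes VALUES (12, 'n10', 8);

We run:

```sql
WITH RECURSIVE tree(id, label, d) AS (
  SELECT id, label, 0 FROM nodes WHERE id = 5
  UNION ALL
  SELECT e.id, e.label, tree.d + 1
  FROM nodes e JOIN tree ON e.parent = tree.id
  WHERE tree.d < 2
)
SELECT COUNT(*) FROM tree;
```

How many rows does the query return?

4

Base: id=5 (n36) at d 0.
Iteration 1: rows with parent in {5} -> n18 (id 6, d 1), n39 (id 7, d 1).
Iteration 2: rows with parent in {6,7} -> n3 (id 8, d 2).
Iteration 3: d < 2 fails for all current rows; recursion stops.
Total rows emitted: 4.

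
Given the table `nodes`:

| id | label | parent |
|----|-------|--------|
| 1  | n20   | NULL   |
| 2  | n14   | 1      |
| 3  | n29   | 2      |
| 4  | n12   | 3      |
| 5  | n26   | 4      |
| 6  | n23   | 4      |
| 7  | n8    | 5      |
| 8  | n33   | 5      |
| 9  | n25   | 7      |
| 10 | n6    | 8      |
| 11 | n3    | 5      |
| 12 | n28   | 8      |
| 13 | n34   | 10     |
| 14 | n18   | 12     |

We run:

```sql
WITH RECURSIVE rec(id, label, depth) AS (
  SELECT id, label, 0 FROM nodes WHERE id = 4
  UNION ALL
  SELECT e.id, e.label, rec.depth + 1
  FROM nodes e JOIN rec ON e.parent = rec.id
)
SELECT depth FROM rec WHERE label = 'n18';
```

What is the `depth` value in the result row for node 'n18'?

4

Base: id=4 (n12) at depth 0.
Iteration 1: rows with parent in {4} -> n26 (id 5, depth 1), n23 (id 6, depth 1).
Iteration 2: rows with parent in {5,6} -> n8 (id 7, depth 2), n33 (id 8, depth 2), n3 (id 11, depth 2).
Iteration 3: rows with parent in {7,8,11} -> n25 (id 9, depth 3), n6 (id 10, depth 3), n28 (id 12, depth 3).
Iteration 4: rows with parent in {9,10,12} -> n34 (id 13, depth 4), n18 (id 14, depth 4).
Iteration 5: no rows with parent in {13,14}; recursion stops.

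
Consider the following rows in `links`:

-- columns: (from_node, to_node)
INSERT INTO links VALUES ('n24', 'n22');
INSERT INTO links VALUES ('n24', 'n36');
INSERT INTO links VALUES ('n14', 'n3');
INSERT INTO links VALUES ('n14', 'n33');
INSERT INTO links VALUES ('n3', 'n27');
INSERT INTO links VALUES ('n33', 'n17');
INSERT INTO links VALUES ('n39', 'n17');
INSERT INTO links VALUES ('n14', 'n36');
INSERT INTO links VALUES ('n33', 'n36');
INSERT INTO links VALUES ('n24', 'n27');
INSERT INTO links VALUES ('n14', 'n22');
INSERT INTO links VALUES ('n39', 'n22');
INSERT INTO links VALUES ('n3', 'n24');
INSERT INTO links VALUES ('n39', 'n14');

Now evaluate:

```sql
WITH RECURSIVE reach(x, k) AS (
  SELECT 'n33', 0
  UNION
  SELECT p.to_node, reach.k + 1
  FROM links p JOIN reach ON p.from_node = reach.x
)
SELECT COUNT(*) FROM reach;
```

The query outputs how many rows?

Base: (n33, k=0).
Iteration 1: edges from {n33} -> (n17, k=1), (n36, k=1).
Iteration 2: no outgoing edges from {n17,n36}; recursion stops.
Total rows emitted: 3.

3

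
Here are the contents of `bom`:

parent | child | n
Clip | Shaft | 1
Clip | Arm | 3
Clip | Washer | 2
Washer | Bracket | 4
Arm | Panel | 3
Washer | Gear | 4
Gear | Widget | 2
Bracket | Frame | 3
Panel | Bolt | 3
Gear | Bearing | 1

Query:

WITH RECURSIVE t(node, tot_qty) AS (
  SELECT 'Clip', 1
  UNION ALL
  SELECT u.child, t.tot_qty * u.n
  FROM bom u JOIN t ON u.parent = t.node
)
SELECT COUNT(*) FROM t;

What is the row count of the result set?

Base: (Clip, tot_qty=1).
Iteration 1: components of {Clip} -> Arm = 1*3 = 3, Shaft = 1*1 = 1, Washer = 1*2 = 2.
Iteration 2: components of {Arm,Shaft,Washer} -> Bracket = 2*4 = 8, Gear = 2*4 = 8, Panel = 3*3 = 9.
Iteration 3: components of {Bracket,Gear,Panel} -> Bearing = 8*1 = 8, Bolt = 9*3 = 27, Frame = 8*3 = 24, Widget = 8*2 = 16.
Iteration 4: no further components; recursion stops.
Total rows emitted: 11.

11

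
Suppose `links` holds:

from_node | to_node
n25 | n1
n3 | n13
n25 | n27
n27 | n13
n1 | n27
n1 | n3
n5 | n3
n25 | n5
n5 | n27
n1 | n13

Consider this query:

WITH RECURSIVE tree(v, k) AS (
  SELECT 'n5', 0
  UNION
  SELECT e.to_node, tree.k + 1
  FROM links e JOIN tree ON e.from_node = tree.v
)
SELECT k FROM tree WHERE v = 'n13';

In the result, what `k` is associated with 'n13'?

Base: (n5, k=0).
Iteration 1: edges from {n5} -> (n27, k=1), (n3, k=1).
Iteration 2: edges from {n27,n3} -> (n13, k=2). [UNION drops 1 duplicate row(s)]
Iteration 3: no outgoing edges from {n13}; recursion stops.

2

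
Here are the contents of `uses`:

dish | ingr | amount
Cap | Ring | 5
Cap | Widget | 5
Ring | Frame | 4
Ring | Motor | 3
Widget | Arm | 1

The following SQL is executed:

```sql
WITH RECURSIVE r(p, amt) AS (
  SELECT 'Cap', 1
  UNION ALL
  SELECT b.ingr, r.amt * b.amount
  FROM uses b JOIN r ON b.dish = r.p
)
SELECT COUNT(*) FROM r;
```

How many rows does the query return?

Base: (Cap, amt=1).
Iteration 1: components of {Cap} -> Ring = 1*5 = 5, Widget = 1*5 = 5.
Iteration 2: components of {Ring,Widget} -> Arm = 5*1 = 5, Frame = 5*4 = 20, Motor = 5*3 = 15.
Iteration 3: no further components; recursion stops.
Total rows emitted: 6.

6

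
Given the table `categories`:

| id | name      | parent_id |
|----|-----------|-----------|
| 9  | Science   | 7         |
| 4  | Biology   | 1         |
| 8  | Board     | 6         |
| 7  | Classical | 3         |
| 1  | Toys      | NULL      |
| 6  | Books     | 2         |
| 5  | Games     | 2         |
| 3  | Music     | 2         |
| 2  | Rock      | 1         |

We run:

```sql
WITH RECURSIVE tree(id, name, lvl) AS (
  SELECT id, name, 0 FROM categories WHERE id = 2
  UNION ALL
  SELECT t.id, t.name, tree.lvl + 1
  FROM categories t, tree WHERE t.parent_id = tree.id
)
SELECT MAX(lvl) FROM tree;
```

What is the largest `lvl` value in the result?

3

Base: id=2 (Rock) at lvl 0.
Iteration 1: rows with parent_id in {2} -> Music (id 3, lvl 1), Games (id 5, lvl 1), Books (id 6, lvl 1).
Iteration 2: rows with parent_id in {3,5,6} -> Classical (id 7, lvl 2), Board (id 8, lvl 2).
Iteration 3: rows with parent_id in {7,8} -> Science (id 9, lvl 3).
Iteration 4: no rows with parent_id in {9}; recursion stops.
lvl values: 0, 1, 1, 1, 2, 2, 3; the maximum is 3.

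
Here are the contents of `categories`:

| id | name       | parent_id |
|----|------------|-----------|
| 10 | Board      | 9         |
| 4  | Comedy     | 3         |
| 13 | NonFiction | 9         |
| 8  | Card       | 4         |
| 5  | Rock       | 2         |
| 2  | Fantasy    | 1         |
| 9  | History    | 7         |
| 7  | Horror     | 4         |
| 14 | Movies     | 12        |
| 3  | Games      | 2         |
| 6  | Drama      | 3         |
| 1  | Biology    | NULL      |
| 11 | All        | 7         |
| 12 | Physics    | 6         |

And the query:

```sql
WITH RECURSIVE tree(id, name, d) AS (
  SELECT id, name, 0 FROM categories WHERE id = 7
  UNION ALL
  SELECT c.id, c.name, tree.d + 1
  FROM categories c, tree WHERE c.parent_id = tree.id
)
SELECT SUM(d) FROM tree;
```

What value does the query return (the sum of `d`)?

6

Base: id=7 (Horror) at d 0.
Iteration 1: rows with parent_id in {7} -> History (id 9, d 1), All (id 11, d 1).
Iteration 2: rows with parent_id in {9,11} -> Board (id 10, d 2), NonFiction (id 13, d 2).
Iteration 3: no rows with parent_id in {10,13}; recursion stops.
SUM(d) = 0 + 1 + 1 + 2 + 2 = 6.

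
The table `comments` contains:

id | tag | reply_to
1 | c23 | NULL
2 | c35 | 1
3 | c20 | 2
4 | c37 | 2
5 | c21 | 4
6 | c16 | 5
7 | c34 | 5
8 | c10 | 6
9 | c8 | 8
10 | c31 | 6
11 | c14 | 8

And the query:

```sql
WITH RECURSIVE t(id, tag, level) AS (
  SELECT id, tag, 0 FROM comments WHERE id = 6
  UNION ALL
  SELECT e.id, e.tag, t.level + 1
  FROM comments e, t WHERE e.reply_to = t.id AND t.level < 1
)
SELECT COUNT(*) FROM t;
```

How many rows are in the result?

3

Base: id=6 (c16) at level 0.
Iteration 1: rows with reply_to in {6} -> c10 (id 8, level 1), c31 (id 10, level 1).
Iteration 2: level < 1 fails for all current rows; recursion stops.
Total rows emitted: 3.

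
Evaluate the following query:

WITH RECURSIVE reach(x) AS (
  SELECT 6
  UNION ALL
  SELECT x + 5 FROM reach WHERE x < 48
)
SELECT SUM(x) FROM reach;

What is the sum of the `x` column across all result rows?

Base: x=6.
Iteration 1: 6 < 48 holds -> x = 6 + 5 = 11.
Iteration 2: 11 < 48 holds -> x = 11 + 5 = 16.
Iteration 3: 16 < 48 holds -> x = 16 + 5 = 21.
Iteration 4: 21 < 48 holds -> x = 21 + 5 = 26.
Iteration 5: 26 < 48 holds -> x = 26 + 5 = 31.
Iteration 6: 31 < 48 holds -> x = 31 + 5 = 36.
Iteration 7: 36 < 48 holds -> x = 36 + 5 = 41.
Iteration 8: 41 < 48 holds -> x = 41 + 5 = 46.
Iteration 9: 46 < 48 holds -> x = 46 + 5 = 51.
Iteration 10: 51 < 48 fails; recursion stops.
SUM(x) = 6 + 11 + 16 + 21 + 26 + 31 + 36 + 41 + 46 + 51 = 285.

285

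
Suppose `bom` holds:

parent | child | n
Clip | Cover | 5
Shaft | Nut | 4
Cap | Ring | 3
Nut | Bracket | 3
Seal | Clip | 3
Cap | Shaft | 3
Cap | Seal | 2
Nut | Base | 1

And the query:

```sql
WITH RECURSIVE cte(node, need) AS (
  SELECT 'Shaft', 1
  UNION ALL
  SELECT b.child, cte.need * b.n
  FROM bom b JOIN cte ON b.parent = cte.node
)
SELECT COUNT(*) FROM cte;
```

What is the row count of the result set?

Base: (Shaft, need=1).
Iteration 1: components of {Shaft} -> Nut = 1*4 = 4.
Iteration 2: components of {Nut} -> Base = 4*1 = 4, Bracket = 4*3 = 12.
Iteration 3: no further components; recursion stops.
Total rows emitted: 4.

4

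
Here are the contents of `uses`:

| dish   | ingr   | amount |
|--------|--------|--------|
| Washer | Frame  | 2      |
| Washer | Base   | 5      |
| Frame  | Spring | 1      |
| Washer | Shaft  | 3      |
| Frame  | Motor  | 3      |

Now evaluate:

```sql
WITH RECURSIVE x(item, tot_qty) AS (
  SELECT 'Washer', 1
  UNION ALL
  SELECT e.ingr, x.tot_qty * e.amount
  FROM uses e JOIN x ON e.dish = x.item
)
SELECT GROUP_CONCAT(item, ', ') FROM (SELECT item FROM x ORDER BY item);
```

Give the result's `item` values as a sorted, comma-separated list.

Base, Frame, Motor, Shaft, Spring, Washer

Base: (Washer, tot_qty=1).
Iteration 1: components of {Washer} -> Base = 1*5 = 5, Frame = 1*2 = 2, Shaft = 1*3 = 3.
Iteration 2: components of {Base,Frame,Shaft} -> Motor = 2*3 = 6, Spring = 2*1 = 2.
Iteration 3: no further components; recursion stops.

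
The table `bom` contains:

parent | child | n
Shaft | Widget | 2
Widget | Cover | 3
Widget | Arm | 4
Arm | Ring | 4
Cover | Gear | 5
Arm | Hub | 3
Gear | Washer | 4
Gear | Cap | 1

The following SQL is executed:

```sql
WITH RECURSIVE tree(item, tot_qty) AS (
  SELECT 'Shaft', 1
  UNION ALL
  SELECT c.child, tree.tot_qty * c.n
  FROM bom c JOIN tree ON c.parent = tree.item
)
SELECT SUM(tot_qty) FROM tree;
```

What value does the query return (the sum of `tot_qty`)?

Base: (Shaft, tot_qty=1).
Iteration 1: components of {Shaft} -> Widget = 1*2 = 2.
Iteration 2: components of {Widget} -> Arm = 2*4 = 8, Cover = 2*3 = 6.
Iteration 3: components of {Arm,Cover} -> Gear = 6*5 = 30, Hub = 8*3 = 24, Ring = 8*4 = 32.
Iteration 4: components of {Gear,Hub,Ring} -> Cap = 30*1 = 30, Washer = 30*4 = 120.
Iteration 5: no further components; recursion stops.
SUM(tot_qty) = 1 + 2 + 6 + 8 + 30 + 32 + 24 + 120 + 30 = 253.

253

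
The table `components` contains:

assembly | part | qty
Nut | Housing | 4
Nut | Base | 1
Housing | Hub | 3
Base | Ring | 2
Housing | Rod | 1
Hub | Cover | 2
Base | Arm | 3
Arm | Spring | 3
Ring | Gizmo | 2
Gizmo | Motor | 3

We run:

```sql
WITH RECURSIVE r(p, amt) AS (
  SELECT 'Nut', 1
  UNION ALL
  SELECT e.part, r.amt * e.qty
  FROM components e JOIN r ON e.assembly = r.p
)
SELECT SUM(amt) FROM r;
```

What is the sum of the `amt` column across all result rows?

Base: (Nut, amt=1).
Iteration 1: components of {Nut} -> Base = 1*1 = 1, Housing = 1*4 = 4.
Iteration 2: components of {Base,Housing} -> Arm = 1*3 = 3, Hub = 4*3 = 12, Ring = 1*2 = 2, Rod = 4*1 = 4.
Iteration 3: components of {Arm,Hub,Ring,Rod} -> Cover = 12*2 = 24, Gizmo = 2*2 = 4, Spring = 3*3 = 9.
Iteration 4: components of {Cover,Gizmo,Spring} -> Motor = 4*3 = 12.
Iteration 5: no further components; recursion stops.
SUM(amt) = 1 + 4 + 1 + 12 + 4 + 2 + 3 + 24 + 4 + 9 + 12 = 76.

76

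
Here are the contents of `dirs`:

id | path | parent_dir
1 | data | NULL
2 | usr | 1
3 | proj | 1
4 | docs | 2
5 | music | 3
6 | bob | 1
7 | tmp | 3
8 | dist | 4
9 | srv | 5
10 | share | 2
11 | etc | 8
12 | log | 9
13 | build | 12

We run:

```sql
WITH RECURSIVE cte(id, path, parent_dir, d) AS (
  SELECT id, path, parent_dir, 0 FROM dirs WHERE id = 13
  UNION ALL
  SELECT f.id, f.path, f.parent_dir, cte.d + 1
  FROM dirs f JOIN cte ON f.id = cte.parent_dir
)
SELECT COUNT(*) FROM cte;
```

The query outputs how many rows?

Base: id=13 (build), parent_dir=12, d 0.
Iteration 1: join on id=12 -> log (id 12, parent_dir=9, d 1).
Iteration 2: join on id=9 -> srv (id 9, parent_dir=5, d 2).
Iteration 3: join on id=5 -> music (id 5, parent_dir=3, d 3).
Iteration 4: join on id=3 -> proj (id 3, parent_dir=1, d 4).
Iteration 5: join on id=1 -> data (id 1, parent_dir=NULL, d 5).
Iteration 6: parent_dir is NULL; no match; recursion stops.
Total rows emitted: 6.

6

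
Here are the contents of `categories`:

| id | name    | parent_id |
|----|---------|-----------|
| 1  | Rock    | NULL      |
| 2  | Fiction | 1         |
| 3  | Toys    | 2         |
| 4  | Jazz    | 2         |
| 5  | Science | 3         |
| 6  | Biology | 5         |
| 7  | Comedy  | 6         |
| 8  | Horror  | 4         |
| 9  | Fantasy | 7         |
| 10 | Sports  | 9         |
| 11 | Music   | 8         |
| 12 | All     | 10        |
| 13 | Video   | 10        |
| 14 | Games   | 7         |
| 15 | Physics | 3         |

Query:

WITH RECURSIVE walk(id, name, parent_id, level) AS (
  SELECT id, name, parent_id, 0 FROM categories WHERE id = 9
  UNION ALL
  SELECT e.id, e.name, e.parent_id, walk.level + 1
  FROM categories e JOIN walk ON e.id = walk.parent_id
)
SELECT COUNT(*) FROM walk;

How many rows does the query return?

7

Base: id=9 (Fantasy), parent_id=7, level 0.
Iteration 1: join on id=7 -> Comedy (id 7, parent_id=6, level 1).
Iteration 2: join on id=6 -> Biology (id 6, parent_id=5, level 2).
Iteration 3: join on id=5 -> Science (id 5, parent_id=3, level 3).
Iteration 4: join on id=3 -> Toys (id 3, parent_id=2, level 4).
Iteration 5: join on id=2 -> Fiction (id 2, parent_id=1, level 5).
Iteration 6: join on id=1 -> Rock (id 1, parent_id=NULL, level 6).
Iteration 7: parent_id is NULL; no match; recursion stops.
Total rows emitted: 7.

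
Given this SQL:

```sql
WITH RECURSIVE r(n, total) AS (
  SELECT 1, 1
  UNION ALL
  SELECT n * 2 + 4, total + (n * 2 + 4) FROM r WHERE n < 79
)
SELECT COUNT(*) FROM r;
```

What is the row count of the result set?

6

Base: n=1, total=1.
Iteration 1: 1 < 79 holds -> n = 1 * 2 + 4 = 6, total = 1 + 6 = 7.
Iteration 2: 6 < 79 holds -> n = 6 * 2 + 4 = 16, total = 7 + 16 = 23.
Iteration 3: 16 < 79 holds -> n = 16 * 2 + 4 = 36, total = 23 + 36 = 59.
Iteration 4: 36 < 79 holds -> n = 36 * 2 + 4 = 76, total = 59 + 76 = 135.
Iteration 5: 76 < 79 holds -> n = 76 * 2 + 4 = 156, total = 135 + 156 = 291.
Iteration 6: 156 < 79 fails; recursion stops.
Total rows emitted: 6.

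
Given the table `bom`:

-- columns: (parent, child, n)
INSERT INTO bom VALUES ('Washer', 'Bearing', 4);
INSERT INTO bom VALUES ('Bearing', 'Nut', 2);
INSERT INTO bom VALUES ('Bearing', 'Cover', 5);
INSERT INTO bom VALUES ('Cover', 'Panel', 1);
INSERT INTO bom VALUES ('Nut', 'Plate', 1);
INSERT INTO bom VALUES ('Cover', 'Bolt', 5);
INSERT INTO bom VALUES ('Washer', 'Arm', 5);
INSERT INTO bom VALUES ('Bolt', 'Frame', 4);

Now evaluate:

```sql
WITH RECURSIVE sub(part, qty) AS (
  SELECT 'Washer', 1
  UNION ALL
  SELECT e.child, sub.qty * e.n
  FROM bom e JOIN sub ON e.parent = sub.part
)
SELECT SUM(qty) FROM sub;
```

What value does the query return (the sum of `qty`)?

566

Base: (Washer, qty=1).
Iteration 1: components of {Washer} -> Arm = 1*5 = 5, Bearing = 1*4 = 4.
Iteration 2: components of {Arm,Bearing} -> Cover = 4*5 = 20, Nut = 4*2 = 8.
Iteration 3: components of {Cover,Nut} -> Bolt = 20*5 = 100, Panel = 20*1 = 20, Plate = 8*1 = 8.
Iteration 4: components of {Bolt,Panel,Plate} -> Frame = 100*4 = 400.
Iteration 5: no further components; recursion stops.
SUM(qty) = 1 + 4 + 5 + 8 + 20 + 8 + 20 + 100 + 400 = 566.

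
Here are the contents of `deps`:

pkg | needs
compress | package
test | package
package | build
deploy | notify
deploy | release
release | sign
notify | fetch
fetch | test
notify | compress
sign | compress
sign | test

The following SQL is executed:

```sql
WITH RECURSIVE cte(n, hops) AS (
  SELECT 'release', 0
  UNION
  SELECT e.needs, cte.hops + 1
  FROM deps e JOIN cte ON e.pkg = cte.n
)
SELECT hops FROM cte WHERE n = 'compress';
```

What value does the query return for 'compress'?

Base: (release, hops=0).
Iteration 1: edges from {release} -> (sign, hops=1).
Iteration 2: edges from {sign} -> (compress, hops=2), (test, hops=2).
Iteration 3: edges from {compress,test} -> (package, hops=3). [UNION drops 1 duplicate row(s)]
Iteration 4: edges from {package} -> (build, hops=4).
Iteration 5: no outgoing edges from {build}; recursion stops.

2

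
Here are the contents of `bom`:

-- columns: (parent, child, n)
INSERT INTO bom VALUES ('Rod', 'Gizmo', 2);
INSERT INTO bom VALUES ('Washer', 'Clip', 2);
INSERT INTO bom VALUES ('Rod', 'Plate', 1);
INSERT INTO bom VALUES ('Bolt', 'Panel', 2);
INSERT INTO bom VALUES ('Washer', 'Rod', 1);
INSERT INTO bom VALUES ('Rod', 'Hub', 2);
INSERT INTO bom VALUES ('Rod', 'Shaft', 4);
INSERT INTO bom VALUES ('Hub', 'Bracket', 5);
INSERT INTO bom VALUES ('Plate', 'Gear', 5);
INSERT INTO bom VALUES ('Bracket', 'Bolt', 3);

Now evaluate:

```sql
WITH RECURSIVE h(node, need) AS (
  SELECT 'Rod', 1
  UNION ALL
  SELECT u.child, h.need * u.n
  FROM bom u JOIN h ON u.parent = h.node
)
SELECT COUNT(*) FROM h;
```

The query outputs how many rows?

Base: (Rod, need=1).
Iteration 1: components of {Rod} -> Gizmo = 1*2 = 2, Hub = 1*2 = 2, Plate = 1*1 = 1, Shaft = 1*4 = 4.
Iteration 2: components of {Gizmo,Hub,Plate,Shaft} -> Bracket = 2*5 = 10, Gear = 1*5 = 5.
Iteration 3: components of {Bracket,Gear} -> Bolt = 10*3 = 30.
Iteration 4: components of {Bolt} -> Panel = 30*2 = 60.
Iteration 5: no further components; recursion stops.
Total rows emitted: 9.

9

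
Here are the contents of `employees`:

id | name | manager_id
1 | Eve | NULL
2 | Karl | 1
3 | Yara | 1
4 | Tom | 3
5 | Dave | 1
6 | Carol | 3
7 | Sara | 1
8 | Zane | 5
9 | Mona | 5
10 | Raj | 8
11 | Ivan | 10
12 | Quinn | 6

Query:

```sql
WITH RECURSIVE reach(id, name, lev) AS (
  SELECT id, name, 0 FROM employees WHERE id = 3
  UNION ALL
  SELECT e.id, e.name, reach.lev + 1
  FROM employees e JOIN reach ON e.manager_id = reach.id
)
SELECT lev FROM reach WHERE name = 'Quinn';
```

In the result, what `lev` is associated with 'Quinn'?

Base: id=3 (Yara) at lev 0.
Iteration 1: rows with manager_id in {3} -> Tom (id 4, lev 1), Carol (id 6, lev 1).
Iteration 2: rows with manager_id in {4,6} -> Quinn (id 12, lev 2).
Iteration 3: no rows with manager_id in {12}; recursion stops.

2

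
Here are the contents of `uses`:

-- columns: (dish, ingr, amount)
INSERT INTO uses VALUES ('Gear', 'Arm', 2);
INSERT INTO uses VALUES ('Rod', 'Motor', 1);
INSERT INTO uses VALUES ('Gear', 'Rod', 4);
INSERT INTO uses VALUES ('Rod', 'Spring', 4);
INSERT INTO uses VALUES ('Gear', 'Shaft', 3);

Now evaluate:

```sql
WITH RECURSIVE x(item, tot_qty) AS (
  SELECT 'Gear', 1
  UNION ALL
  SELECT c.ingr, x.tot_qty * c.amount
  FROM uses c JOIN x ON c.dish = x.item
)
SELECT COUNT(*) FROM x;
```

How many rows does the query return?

Base: (Gear, tot_qty=1).
Iteration 1: components of {Gear} -> Arm = 1*2 = 2, Rod = 1*4 = 4, Shaft = 1*3 = 3.
Iteration 2: components of {Arm,Rod,Shaft} -> Motor = 4*1 = 4, Spring = 4*4 = 16.
Iteration 3: no further components; recursion stops.
Total rows emitted: 6.

6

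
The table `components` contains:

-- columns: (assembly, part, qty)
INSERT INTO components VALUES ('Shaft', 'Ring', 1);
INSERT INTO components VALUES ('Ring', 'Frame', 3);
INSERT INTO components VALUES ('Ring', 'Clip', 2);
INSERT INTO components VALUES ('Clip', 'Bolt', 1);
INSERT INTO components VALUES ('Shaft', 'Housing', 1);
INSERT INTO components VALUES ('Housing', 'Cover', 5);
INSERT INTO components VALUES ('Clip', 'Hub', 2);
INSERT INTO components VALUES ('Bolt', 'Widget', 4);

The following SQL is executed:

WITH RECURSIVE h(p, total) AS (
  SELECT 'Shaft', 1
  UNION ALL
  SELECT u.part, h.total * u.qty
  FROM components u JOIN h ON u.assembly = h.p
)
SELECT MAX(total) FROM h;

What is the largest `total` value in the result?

Base: (Shaft, total=1).
Iteration 1: components of {Shaft} -> Housing = 1*1 = 1, Ring = 1*1 = 1.
Iteration 2: components of {Housing,Ring} -> Clip = 1*2 = 2, Cover = 1*5 = 5, Frame = 1*3 = 3.
Iteration 3: components of {Clip,Cover,Frame} -> Bolt = 2*1 = 2, Hub = 2*2 = 4.
Iteration 4: components of {Bolt,Hub} -> Widget = 2*4 = 8.
Iteration 5: no further components; recursion stops.
total values: 1, 1, 1, 3, 2, 5, 2, 4, 8; the maximum is 8.

8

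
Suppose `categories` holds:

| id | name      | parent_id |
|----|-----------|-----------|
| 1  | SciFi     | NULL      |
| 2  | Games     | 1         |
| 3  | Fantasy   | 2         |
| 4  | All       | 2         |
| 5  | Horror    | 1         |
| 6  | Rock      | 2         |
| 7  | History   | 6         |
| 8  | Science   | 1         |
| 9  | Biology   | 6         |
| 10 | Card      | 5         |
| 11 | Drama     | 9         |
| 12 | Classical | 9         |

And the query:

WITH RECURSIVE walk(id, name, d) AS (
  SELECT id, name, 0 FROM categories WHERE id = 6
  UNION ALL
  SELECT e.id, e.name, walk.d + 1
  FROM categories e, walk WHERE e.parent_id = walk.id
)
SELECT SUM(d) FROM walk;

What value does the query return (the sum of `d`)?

Base: id=6 (Rock) at d 0.
Iteration 1: rows with parent_id in {6} -> History (id 7, d 1), Biology (id 9, d 1).
Iteration 2: rows with parent_id in {7,9} -> Drama (id 11, d 2), Classical (id 12, d 2).
Iteration 3: no rows with parent_id in {11,12}; recursion stops.
SUM(d) = 0 + 1 + 1 + 2 + 2 = 6.

6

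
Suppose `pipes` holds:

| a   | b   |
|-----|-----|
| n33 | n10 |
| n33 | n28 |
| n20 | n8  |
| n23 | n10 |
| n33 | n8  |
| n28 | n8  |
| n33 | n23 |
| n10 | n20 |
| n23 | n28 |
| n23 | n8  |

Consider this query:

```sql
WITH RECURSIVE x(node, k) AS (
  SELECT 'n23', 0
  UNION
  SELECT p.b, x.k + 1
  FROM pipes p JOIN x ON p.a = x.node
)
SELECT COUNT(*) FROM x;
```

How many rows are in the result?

Base: (n23, k=0).
Iteration 1: edges from {n23} -> (n10, k=1), (n28, k=1), (n8, k=1).
Iteration 2: edges from {n10,n28,n8} -> (n20, k=2), (n8, k=2).
Iteration 3: edges from {n20,n8} -> (n8, k=3).
Iteration 4: no outgoing edges from {n8}; recursion stops.
Total rows emitted: 7.

7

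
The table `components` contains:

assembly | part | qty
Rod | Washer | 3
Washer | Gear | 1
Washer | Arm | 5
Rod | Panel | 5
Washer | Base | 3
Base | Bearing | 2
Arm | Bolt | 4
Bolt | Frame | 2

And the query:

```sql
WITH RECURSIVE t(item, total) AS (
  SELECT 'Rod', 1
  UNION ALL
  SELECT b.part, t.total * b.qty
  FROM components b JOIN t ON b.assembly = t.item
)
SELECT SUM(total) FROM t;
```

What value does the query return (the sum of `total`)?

Base: (Rod, total=1).
Iteration 1: components of {Rod} -> Panel = 1*5 = 5, Washer = 1*3 = 3.
Iteration 2: components of {Panel,Washer} -> Arm = 3*5 = 15, Base = 3*3 = 9, Gear = 3*1 = 3.
Iteration 3: components of {Arm,Base,Gear} -> Bearing = 9*2 = 18, Bolt = 15*4 = 60.
Iteration 4: components of {Bearing,Bolt} -> Frame = 60*2 = 120.
Iteration 5: no further components; recursion stops.
SUM(total) = 1 + 3 + 5 + 3 + 15 + 9 + 60 + 18 + 120 = 234.

234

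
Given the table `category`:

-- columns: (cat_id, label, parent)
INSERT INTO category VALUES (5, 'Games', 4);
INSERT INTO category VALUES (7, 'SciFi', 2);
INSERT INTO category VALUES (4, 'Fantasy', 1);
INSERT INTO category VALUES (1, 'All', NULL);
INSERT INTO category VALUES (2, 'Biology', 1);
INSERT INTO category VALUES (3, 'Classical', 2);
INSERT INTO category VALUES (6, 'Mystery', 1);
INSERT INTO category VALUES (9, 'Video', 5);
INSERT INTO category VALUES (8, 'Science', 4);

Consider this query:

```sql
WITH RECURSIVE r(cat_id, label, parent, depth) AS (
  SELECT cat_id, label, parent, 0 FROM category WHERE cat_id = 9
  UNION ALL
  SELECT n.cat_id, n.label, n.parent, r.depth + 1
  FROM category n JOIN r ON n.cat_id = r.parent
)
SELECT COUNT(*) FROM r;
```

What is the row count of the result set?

4

Base: cat_id=9 (Video), parent=5, depth 0.
Iteration 1: join on cat_id=5 -> Games (id 5, parent=4, depth 1).
Iteration 2: join on cat_id=4 -> Fantasy (id 4, parent=1, depth 2).
Iteration 3: join on cat_id=1 -> All (id 1, parent=NULL, depth 3).
Iteration 4: parent is NULL; no match; recursion stops.
Total rows emitted: 4.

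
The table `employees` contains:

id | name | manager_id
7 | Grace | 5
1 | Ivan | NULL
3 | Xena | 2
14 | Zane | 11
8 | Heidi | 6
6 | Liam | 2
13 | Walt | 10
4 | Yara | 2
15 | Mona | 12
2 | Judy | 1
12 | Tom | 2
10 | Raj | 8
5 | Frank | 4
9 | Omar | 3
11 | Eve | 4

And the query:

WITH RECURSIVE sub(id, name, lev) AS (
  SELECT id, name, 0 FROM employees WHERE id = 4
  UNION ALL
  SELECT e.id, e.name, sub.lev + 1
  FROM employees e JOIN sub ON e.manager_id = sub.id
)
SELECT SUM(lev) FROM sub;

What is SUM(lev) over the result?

Base: id=4 (Yara) at lev 0.
Iteration 1: rows with manager_id in {4} -> Frank (id 5, lev 1), Eve (id 11, lev 1).
Iteration 2: rows with manager_id in {5,11} -> Grace (id 7, lev 2), Zane (id 14, lev 2).
Iteration 3: no rows with manager_id in {7,14}; recursion stops.
SUM(lev) = 0 + 1 + 1 + 2 + 2 = 6.

6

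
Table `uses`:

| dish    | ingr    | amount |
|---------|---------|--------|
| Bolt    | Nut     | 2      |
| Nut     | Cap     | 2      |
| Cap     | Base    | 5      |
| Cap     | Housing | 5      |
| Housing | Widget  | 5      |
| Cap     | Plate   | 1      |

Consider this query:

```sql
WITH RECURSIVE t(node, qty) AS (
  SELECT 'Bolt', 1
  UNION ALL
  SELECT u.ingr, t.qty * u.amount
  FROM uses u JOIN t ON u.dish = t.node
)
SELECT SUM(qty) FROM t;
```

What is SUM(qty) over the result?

Base: (Bolt, qty=1).
Iteration 1: components of {Bolt} -> Nut = 1*2 = 2.
Iteration 2: components of {Nut} -> Cap = 2*2 = 4.
Iteration 3: components of {Cap} -> Base = 4*5 = 20, Housing = 4*5 = 20, Plate = 4*1 = 4.
Iteration 4: components of {Base,Housing,Plate} -> Widget = 20*5 = 100.
Iteration 5: no further components; recursion stops.
SUM(qty) = 1 + 2 + 4 + 20 + 20 + 4 + 100 = 151.

151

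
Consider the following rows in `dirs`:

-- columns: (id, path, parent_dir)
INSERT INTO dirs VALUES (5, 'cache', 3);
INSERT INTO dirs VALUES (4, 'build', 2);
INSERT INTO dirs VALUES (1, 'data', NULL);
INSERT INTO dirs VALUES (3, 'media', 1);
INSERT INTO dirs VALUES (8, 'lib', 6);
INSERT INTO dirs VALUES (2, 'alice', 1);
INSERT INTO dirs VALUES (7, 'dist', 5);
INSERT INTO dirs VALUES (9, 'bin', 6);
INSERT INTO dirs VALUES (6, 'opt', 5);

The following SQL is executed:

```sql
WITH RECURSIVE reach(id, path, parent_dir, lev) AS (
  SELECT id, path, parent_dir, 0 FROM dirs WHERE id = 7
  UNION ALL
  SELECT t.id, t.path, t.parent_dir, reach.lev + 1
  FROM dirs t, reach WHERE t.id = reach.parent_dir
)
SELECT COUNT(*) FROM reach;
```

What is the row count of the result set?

4

Base: id=7 (dist), parent_dir=5, lev 0.
Iteration 1: join on id=5 -> cache (id 5, parent_dir=3, lev 1).
Iteration 2: join on id=3 -> media (id 3, parent_dir=1, lev 2).
Iteration 3: join on id=1 -> data (id 1, parent_dir=NULL, lev 3).
Iteration 4: parent_dir is NULL; no match; recursion stops.
Total rows emitted: 4.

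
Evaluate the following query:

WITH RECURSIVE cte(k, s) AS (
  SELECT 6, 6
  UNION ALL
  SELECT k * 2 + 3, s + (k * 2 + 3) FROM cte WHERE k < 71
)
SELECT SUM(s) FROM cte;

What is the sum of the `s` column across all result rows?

468

Base: k=6, s=6.
Iteration 1: 6 < 71 holds -> k = 6 * 2 + 3 = 15, s = 6 + 15 = 21.
Iteration 2: 15 < 71 holds -> k = 15 * 2 + 3 = 33, s = 21 + 33 = 54.
Iteration 3: 33 < 71 holds -> k = 33 * 2 + 3 = 69, s = 54 + 69 = 123.
Iteration 4: 69 < 71 holds -> k = 69 * 2 + 3 = 141, s = 123 + 141 = 264.
Iteration 5: 141 < 71 fails; recursion stops.
SUM(s) = 6 + 21 + 54 + 123 + 264 = 468.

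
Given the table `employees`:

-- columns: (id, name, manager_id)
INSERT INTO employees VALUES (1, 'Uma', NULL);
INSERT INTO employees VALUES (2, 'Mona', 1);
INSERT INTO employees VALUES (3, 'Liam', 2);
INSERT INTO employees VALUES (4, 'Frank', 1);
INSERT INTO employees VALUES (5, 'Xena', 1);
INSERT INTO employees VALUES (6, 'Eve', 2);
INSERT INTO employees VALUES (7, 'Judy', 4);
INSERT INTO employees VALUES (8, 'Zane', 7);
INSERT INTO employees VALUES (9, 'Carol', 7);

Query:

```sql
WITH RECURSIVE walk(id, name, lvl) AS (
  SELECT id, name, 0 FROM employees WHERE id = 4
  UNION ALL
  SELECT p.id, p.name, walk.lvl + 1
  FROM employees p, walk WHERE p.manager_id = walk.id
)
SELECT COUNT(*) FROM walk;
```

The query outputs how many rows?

Base: id=4 (Frank) at lvl 0.
Iteration 1: rows with manager_id in {4} -> Judy (id 7, lvl 1).
Iteration 2: rows with manager_id in {7} -> Zane (id 8, lvl 2), Carol (id 9, lvl 2).
Iteration 3: no rows with manager_id in {8,9}; recursion stops.
Total rows emitted: 4.

4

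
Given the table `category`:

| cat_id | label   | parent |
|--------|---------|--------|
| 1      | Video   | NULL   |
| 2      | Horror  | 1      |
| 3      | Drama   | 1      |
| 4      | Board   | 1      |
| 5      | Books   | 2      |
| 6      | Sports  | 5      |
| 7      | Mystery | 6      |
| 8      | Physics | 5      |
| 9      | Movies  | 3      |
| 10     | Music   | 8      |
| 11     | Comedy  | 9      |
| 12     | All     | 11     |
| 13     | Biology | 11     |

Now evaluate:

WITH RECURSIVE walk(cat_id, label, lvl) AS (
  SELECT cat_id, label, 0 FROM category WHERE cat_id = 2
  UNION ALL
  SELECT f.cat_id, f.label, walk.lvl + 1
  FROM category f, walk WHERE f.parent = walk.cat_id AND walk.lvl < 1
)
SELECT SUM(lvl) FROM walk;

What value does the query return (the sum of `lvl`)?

Base: cat_id=2 (Horror) at lvl 0.
Iteration 1: rows with parent in {2} -> Books (id 5, lvl 1).
Iteration 2: lvl < 1 fails for all current rows; recursion stops.
SUM(lvl) = 0 + 1 = 1.

1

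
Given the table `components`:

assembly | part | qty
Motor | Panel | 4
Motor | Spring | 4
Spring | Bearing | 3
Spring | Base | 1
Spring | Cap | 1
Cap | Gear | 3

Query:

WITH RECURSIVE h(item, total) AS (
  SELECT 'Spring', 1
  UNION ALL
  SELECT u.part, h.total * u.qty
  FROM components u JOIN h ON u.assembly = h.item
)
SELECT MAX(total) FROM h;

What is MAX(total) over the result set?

Base: (Spring, total=1).
Iteration 1: components of {Spring} -> Base = 1*1 = 1, Bearing = 1*3 = 3, Cap = 1*1 = 1.
Iteration 2: components of {Base,Bearing,Cap} -> Gear = 1*3 = 3.
Iteration 3: no further components; recursion stops.
total values: 1, 3, 1, 1, 3; the maximum is 3.

3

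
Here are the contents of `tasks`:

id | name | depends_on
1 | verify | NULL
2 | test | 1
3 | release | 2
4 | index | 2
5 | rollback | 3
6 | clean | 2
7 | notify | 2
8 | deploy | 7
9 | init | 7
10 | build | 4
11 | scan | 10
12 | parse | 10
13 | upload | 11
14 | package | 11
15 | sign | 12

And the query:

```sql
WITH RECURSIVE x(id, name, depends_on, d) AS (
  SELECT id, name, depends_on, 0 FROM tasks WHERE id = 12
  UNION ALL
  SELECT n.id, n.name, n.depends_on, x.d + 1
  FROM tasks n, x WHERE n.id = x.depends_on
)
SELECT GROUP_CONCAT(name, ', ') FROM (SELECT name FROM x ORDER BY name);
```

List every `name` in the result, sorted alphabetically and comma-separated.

build, index, parse, test, verify

Base: id=12 (parse), depends_on=10, d 0.
Iteration 1: join on id=10 -> build (id 10, depends_on=4, d 1).
Iteration 2: join on id=4 -> index (id 4, depends_on=2, d 2).
Iteration 3: join on id=2 -> test (id 2, depends_on=1, d 3).
Iteration 4: join on id=1 -> verify (id 1, depends_on=NULL, d 4).
Iteration 5: depends_on is NULL; no match; recursion stops.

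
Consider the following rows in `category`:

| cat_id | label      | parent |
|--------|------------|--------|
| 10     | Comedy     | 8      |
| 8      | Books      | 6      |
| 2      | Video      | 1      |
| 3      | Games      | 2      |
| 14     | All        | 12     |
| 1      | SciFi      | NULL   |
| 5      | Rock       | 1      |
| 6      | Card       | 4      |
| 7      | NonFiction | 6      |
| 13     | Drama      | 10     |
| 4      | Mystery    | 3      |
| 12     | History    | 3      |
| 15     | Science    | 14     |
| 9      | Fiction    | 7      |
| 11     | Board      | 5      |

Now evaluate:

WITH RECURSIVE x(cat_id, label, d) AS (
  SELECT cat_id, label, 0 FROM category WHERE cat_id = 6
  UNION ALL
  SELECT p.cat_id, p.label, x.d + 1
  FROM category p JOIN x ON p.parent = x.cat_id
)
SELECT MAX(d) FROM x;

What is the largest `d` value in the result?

Base: cat_id=6 (Card) at d 0.
Iteration 1: rows with parent in {6} -> NonFiction (id 7, d 1), Books (id 8, d 1).
Iteration 2: rows with parent in {7,8} -> Fiction (id 9, d 2), Comedy (id 10, d 2).
Iteration 3: rows with parent in {9,10} -> Drama (id 13, d 3).
Iteration 4: no rows with parent in {13}; recursion stops.
d values: 0, 1, 1, 2, 2, 3; the maximum is 3.

3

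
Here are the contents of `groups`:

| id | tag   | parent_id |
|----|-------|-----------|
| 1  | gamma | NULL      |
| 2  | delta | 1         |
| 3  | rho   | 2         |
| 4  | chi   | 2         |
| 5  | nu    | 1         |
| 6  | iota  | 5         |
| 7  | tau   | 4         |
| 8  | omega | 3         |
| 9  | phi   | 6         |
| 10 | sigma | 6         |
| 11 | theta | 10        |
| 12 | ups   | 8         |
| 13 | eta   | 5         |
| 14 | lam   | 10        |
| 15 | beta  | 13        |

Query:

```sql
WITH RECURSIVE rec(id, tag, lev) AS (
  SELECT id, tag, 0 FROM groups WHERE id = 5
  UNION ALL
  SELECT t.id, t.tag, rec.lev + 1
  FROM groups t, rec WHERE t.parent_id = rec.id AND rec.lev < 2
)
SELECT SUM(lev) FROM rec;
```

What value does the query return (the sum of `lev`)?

Base: id=5 (nu) at lev 0.
Iteration 1: rows with parent_id in {5} -> iota (id 6, lev 1), eta (id 13, lev 1).
Iteration 2: rows with parent_id in {6,13} -> phi (id 9, lev 2), sigma (id 10, lev 2), beta (id 15, lev 2).
Iteration 3: lev < 2 fails for all current rows; recursion stops.
SUM(lev) = 0 + 1 + 1 + 2 + 2 + 2 = 8.

8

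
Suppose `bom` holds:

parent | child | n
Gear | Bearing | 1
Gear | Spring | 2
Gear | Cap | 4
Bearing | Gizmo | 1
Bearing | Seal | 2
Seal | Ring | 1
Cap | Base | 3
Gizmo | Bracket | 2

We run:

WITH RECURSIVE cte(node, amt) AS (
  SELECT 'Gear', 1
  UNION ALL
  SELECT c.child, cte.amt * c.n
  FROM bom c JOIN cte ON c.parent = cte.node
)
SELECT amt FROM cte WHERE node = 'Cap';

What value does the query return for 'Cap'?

4

Base: (Gear, amt=1).
Iteration 1: components of {Gear} -> Bearing = 1*1 = 1, Cap = 1*4 = 4, Spring = 1*2 = 2.
Iteration 2: components of {Bearing,Cap,Spring} -> Base = 4*3 = 12, Gizmo = 1*1 = 1, Seal = 1*2 = 2.
Iteration 3: components of {Base,Gizmo,Seal} -> Bracket = 1*2 = 2, Ring = 2*1 = 2.
Iteration 4: no further components; recursion stops.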